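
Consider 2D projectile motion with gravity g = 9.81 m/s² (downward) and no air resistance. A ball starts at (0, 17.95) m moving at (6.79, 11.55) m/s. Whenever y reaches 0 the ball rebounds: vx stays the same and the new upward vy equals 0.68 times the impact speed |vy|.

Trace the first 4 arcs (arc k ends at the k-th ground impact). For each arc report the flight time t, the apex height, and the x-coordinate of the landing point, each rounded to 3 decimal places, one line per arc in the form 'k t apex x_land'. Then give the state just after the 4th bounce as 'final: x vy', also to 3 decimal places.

Arc 1: start y=17.950, vy=11.550 → t=3.424, apex=24.749, x_land=23.247, impact vy=-22.036
  bounce: vy ← 0.68·22.036 = 14.984
Arc 2: start y=0.000, vy=14.984 → t=3.055, apex=11.444, x_land=43.989, impact vy=-14.984
  bounce: vy ← 0.68·14.984 = 10.189
Arc 3: start y=0.000, vy=10.189 → t=2.077, apex=5.292, x_land=58.095, impact vy=-10.189
  bounce: vy ← 0.68·10.189 = 6.929
Arc 4: start y=0.000, vy=6.929 → t=1.413, apex=2.447, x_land=67.686, impact vy=-6.929
  bounce: vy ← 0.68·6.929 = 4.712

1 3.424 24.749 23.247
2 3.055 11.444 43.989
3 2.077 5.292 58.095
4 1.413 2.447 67.686
final: 67.686 4.712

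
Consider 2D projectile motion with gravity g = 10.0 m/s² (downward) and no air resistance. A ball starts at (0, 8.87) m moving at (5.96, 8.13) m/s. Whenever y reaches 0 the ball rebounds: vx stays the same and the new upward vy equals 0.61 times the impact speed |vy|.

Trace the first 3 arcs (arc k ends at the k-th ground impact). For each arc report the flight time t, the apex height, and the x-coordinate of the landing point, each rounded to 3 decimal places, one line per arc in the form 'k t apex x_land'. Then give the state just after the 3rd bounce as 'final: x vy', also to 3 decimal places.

1 2.373 12.175 14.146
2 1.904 4.530 25.492
3 1.161 1.686 32.413
final: 32.413 3.542

Arc 1: start y=8.870, vy=8.130 → t=2.373, apex=12.175, x_land=14.146, impact vy=-15.604
  bounce: vy ← 0.61·15.604 = 9.519
Arc 2: start y=0.000, vy=9.519 → t=1.904, apex=4.530, x_land=25.492, impact vy=-9.519
  bounce: vy ← 0.61·9.519 = 5.806
Arc 3: start y=0.000, vy=5.806 → t=1.161, apex=1.686, x_land=32.413, impact vy=-5.806
  bounce: vy ← 0.61·5.806 = 3.542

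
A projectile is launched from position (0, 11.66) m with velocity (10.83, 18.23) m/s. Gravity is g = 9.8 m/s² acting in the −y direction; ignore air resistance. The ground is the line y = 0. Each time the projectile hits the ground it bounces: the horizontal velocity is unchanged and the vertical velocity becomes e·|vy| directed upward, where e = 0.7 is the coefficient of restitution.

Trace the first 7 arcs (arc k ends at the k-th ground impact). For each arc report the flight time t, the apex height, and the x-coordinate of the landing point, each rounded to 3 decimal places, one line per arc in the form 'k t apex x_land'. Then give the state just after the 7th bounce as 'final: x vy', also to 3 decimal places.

Arc 1: start y=11.660, vy=18.230 → t=4.277, apex=28.616, x_land=46.318, impact vy=-23.683
  bounce: vy ← 0.7·23.683 = 16.578
Arc 2: start y=0.000, vy=16.578 → t=3.383, apex=14.022, x_land=82.958, impact vy=-16.578
  bounce: vy ← 0.7·16.578 = 11.605
Arc 3: start y=0.000, vy=11.605 → t=2.368, apex=6.871, x_land=108.607, impact vy=-11.605
  bounce: vy ← 0.7·11.605 = 8.123
Arc 4: start y=0.000, vy=8.123 → t=1.658, apex=3.367, x_land=126.560, impact vy=-8.123
  bounce: vy ← 0.7·8.123 = 5.686
Arc 5: start y=0.000, vy=5.686 → t=1.160, apex=1.650, x_land=139.128, impact vy=-5.686
  bounce: vy ← 0.7·5.686 = 3.980
Arc 6: start y=0.000, vy=3.980 → t=0.812, apex=0.808, x_land=147.925, impact vy=-3.980
  bounce: vy ← 0.7·3.980 = 2.786
Arc 7: start y=0.000, vy=2.786 → t=0.569, apex=0.396, x_land=154.084, impact vy=-2.786
  bounce: vy ← 0.7·2.786 = 1.950

1 4.277 28.616 46.318
2 3.383 14.022 82.958
3 2.368 6.871 108.607
4 1.658 3.367 126.560
5 1.160 1.650 139.128
6 0.812 0.808 147.925
7 0.569 0.396 154.084
final: 154.084 1.950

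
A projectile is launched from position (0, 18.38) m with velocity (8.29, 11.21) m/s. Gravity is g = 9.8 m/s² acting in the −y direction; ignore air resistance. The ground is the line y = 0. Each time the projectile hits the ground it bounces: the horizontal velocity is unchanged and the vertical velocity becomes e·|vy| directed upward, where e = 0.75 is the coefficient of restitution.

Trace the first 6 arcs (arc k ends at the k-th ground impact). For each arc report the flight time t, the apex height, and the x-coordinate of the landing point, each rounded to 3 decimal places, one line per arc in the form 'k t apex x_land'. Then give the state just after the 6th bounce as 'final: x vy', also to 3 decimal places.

Arc 1: start y=18.380, vy=11.210 → t=3.393, apex=24.791, x_land=28.130, impact vy=-22.043
  bounce: vy ← 0.75·22.043 = 16.533
Arc 2: start y=0.000, vy=16.533 → t=3.374, apex=13.945, x_land=56.100, impact vy=-16.533
  bounce: vy ← 0.75·16.533 = 12.399
Arc 3: start y=0.000, vy=12.399 → t=2.530, apex=7.844, x_land=77.078, impact vy=-12.399
  bounce: vy ← 0.75·12.399 = 9.300
Arc 4: start y=0.000, vy=9.300 → t=1.898, apex=4.412, x_land=92.811, impact vy=-9.300
  bounce: vy ← 0.75·9.300 = 6.975
Arc 5: start y=0.000, vy=6.975 → t=1.423, apex=2.482, x_land=104.611, impact vy=-6.975
  bounce: vy ← 0.75·6.975 = 5.231
Arc 6: start y=0.000, vy=5.231 → t=1.068, apex=1.396, x_land=113.461, impact vy=-5.231
  bounce: vy ← 0.75·5.231 = 3.923

1 3.393 24.791 28.130
2 3.374 13.945 56.100
3 2.530 7.844 77.078
4 1.898 4.412 92.811
5 1.423 2.482 104.611
6 1.068 1.396 113.461
final: 113.461 3.923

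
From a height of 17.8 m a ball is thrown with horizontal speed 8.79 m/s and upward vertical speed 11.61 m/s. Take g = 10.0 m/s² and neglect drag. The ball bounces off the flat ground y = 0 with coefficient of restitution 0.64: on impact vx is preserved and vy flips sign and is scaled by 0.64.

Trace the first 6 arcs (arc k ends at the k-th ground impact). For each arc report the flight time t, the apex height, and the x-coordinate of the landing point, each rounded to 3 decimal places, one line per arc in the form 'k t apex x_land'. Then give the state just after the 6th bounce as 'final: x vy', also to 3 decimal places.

1 3.376 24.540 29.678
2 2.836 10.051 54.604
3 1.815 4.117 70.557
4 1.161 1.686 80.766
5 0.743 0.691 87.300
6 0.476 0.283 91.482
final: 91.482 1.522

Arc 1: start y=17.800, vy=11.610 → t=3.376, apex=24.540, x_land=29.678, impact vy=-22.154
  bounce: vy ← 0.64·22.154 = 14.178
Arc 2: start y=0.000, vy=14.178 → t=2.836, apex=10.051, x_land=54.604, impact vy=-14.178
  bounce: vy ← 0.64·14.178 = 9.074
Arc 3: start y=0.000, vy=9.074 → t=1.815, apex=4.117, x_land=70.557, impact vy=-9.074
  bounce: vy ← 0.64·9.074 = 5.807
Arc 4: start y=0.000, vy=5.807 → t=1.161, apex=1.686, x_land=80.766, impact vy=-5.807
  bounce: vy ← 0.64·5.807 = 3.717
Arc 5: start y=0.000, vy=3.717 → t=0.743, apex=0.691, x_land=87.300, impact vy=-3.717
  bounce: vy ← 0.64·3.717 = 2.379
Arc 6: start y=0.000, vy=2.379 → t=0.476, apex=0.283, x_land=91.482, impact vy=-2.379
  bounce: vy ← 0.64·2.379 = 1.522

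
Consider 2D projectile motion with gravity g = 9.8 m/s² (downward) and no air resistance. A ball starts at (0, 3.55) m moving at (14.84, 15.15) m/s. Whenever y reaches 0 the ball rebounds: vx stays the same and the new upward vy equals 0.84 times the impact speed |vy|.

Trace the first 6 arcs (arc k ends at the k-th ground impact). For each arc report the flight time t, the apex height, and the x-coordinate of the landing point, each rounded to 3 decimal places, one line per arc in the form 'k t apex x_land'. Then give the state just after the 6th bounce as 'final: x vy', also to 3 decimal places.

Arc 1: start y=3.550, vy=15.150 → t=3.311, apex=15.260, x_land=49.130, impact vy=-17.295
  bounce: vy ← 0.84·17.295 = 14.527
Arc 2: start y=0.000, vy=14.527 → t=2.965, apex=10.768, x_land=93.128, impact vy=-14.527
  bounce: vy ← 0.84·14.527 = 12.203
Arc 3: start y=0.000, vy=12.203 → t=2.490, apex=7.598, x_land=130.086, impact vy=-12.203
  bounce: vy ← 0.84·12.203 = 10.251
Arc 4: start y=0.000, vy=10.251 → t=2.092, apex=5.361, x_land=161.130, impact vy=-10.251
  bounce: vy ← 0.84·10.251 = 8.610
Arc 5: start y=0.000, vy=8.610 → t=1.757, apex=3.783, x_land=187.208, impact vy=-8.610
  bounce: vy ← 0.84·8.610 = 7.233
Arc 6: start y=0.000, vy=7.233 → t=1.476, apex=2.669, x_land=209.113, impact vy=-7.233
  bounce: vy ← 0.84·7.233 = 6.076

1 3.311 15.260 49.130
2 2.965 10.768 93.128
3 2.490 7.598 130.086
4 2.092 5.361 161.130
5 1.757 3.783 187.208
6 1.476 2.669 209.113
final: 209.113 6.076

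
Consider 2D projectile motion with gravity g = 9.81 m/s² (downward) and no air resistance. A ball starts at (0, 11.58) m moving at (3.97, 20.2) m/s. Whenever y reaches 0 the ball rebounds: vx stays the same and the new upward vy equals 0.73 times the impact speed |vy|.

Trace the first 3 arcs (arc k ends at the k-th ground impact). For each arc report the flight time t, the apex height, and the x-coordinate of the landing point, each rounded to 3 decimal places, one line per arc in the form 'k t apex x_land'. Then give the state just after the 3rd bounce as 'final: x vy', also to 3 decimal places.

Arc 1: start y=11.580, vy=20.200 → t=4.628, apex=32.377, x_land=18.374, impact vy=-25.204
  bounce: vy ← 0.73·25.204 = 18.399
Arc 2: start y=0.000, vy=18.399 → t=3.751, apex=17.254, x_land=33.266, impact vy=-18.399
  bounce: vy ← 0.73·18.399 = 13.431
Arc 3: start y=0.000, vy=13.431 → t=2.738, apex=9.195, x_land=44.137, impact vy=-13.431
  bounce: vy ← 0.73·13.431 = 9.805

1 4.628 32.377 18.374
2 3.751 17.254 33.266
3 2.738 9.195 44.137
final: 44.137 9.805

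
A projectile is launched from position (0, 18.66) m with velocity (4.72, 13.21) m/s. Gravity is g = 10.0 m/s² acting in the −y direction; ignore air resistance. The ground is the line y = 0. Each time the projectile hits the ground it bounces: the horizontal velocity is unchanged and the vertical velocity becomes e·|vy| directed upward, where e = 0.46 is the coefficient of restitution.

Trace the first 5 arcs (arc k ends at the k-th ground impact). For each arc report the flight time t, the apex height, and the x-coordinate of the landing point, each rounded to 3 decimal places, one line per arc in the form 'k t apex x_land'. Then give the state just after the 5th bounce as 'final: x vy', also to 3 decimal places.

Arc 1: start y=18.660, vy=13.210 → t=3.661, apex=27.385, x_land=17.281, impact vy=-23.403
  bounce: vy ← 0.46·23.403 = 10.765
Arc 2: start y=0.000, vy=10.765 → t=2.153, apex=5.795, x_land=27.444, impact vy=-10.765
  bounce: vy ← 0.46·10.765 = 4.952
Arc 3: start y=0.000, vy=4.952 → t=0.990, apex=1.226, x_land=32.119, impact vy=-4.952
  bounce: vy ← 0.46·4.952 = 2.278
Arc 4: start y=0.000, vy=2.278 → t=0.456, apex=0.259, x_land=34.269, impact vy=-2.278
  bounce: vy ← 0.46·2.278 = 1.048
Arc 5: start y=0.000, vy=1.048 → t=0.210, apex=0.055, x_land=35.258, impact vy=-1.048
  bounce: vy ← 0.46·1.048 = 0.482

1 3.661 27.385 17.281
2 2.153 5.795 27.444
3 0.990 1.226 32.119
4 0.456 0.259 34.269
5 0.210 0.055 35.258
final: 35.258 0.482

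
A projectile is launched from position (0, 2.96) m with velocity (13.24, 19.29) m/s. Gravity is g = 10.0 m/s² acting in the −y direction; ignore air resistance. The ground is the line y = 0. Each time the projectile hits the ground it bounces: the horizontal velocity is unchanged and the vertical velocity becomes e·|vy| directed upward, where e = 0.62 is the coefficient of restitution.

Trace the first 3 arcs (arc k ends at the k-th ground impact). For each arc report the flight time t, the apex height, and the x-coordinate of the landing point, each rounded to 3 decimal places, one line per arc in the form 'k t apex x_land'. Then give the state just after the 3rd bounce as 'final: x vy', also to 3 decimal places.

Arc 1: start y=2.960, vy=19.290 → t=4.006, apex=21.565, x_land=53.037, impact vy=-20.768
  bounce: vy ← 0.62·20.768 = 12.876
Arc 2: start y=0.000, vy=12.876 → t=2.575, apex=8.290, x_land=87.132, impact vy=-12.876
  bounce: vy ← 0.62·12.876 = 7.983
Arc 3: start y=0.000, vy=7.983 → t=1.597, apex=3.187, x_land=108.272, impact vy=-7.983
  bounce: vy ← 0.62·7.983 = 4.950

1 4.006 21.565 53.037
2 2.575 8.290 87.132
3 1.597 3.187 108.272
final: 108.272 4.950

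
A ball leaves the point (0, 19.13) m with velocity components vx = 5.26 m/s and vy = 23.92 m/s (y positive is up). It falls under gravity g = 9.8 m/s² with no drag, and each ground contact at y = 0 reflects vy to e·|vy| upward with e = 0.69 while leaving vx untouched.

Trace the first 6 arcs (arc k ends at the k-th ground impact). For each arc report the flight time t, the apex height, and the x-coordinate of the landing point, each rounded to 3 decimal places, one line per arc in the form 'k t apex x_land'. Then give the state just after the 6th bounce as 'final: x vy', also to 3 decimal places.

1 5.581 48.322 29.357
2 4.334 23.006 52.152
3 2.990 10.953 67.880
4 2.063 5.215 78.733
5 1.424 2.483 86.221
6 0.982 1.182 91.388
final: 91.388 3.321

Arc 1: start y=19.130, vy=23.920 → t=5.581, apex=48.322, x_land=29.357, impact vy=-30.775
  bounce: vy ← 0.69·30.775 = 21.235
Arc 2: start y=0.000, vy=21.235 → t=4.334, apex=23.006, x_land=52.152, impact vy=-21.235
  bounce: vy ← 0.69·21.235 = 14.652
Arc 3: start y=0.000, vy=14.652 → t=2.990, apex=10.953, x_land=67.880, impact vy=-14.652
  bounce: vy ← 0.69·14.652 = 10.110
Arc 4: start y=0.000, vy=10.110 → t=2.063, apex=5.215, x_land=78.733, impact vy=-10.110
  bounce: vy ← 0.69·10.110 = 6.976
Arc 5: start y=0.000, vy=6.976 → t=1.424, apex=2.483, x_land=86.221, impact vy=-6.976
  bounce: vy ← 0.69·6.976 = 4.813
Arc 6: start y=0.000, vy=4.813 → t=0.982, apex=1.182, x_land=91.388, impact vy=-4.813
  bounce: vy ← 0.69·4.813 = 3.321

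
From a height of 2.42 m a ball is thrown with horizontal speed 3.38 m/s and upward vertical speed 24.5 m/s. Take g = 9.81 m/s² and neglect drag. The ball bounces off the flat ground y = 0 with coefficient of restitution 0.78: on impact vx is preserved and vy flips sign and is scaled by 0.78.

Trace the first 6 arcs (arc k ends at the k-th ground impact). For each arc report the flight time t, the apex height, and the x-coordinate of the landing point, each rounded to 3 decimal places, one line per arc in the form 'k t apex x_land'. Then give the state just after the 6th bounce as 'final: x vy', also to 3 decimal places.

1 5.092 33.014 17.210
2 4.047 20.086 30.890
3 3.157 12.220 41.560
4 2.462 7.435 49.882
5 1.921 4.523 56.374
6 1.498 2.752 61.437
final: 61.437 5.731

Arc 1: start y=2.420, vy=24.500 → t=5.092, apex=33.014, x_land=17.210, impact vy=-25.451
  bounce: vy ← 0.78·25.451 = 19.851
Arc 2: start y=0.000, vy=19.851 → t=4.047, apex=20.086, x_land=30.890, impact vy=-19.851
  bounce: vy ← 0.78·19.851 = 15.484
Arc 3: start y=0.000, vy=15.484 → t=3.157, apex=12.220, x_land=41.560, impact vy=-15.484
  bounce: vy ← 0.78·15.484 = 12.078
Arc 4: start y=0.000, vy=12.078 → t=2.462, apex=7.435, x_land=49.882, impact vy=-12.078
  bounce: vy ← 0.78·12.078 = 9.421
Arc 5: start y=0.000, vy=9.421 → t=1.921, apex=4.523, x_land=56.374, impact vy=-9.421
  bounce: vy ← 0.78·9.421 = 7.348
Arc 6: start y=0.000, vy=7.348 → t=1.498, apex=2.752, x_land=61.437, impact vy=-7.348
  bounce: vy ← 0.78·7.348 = 5.731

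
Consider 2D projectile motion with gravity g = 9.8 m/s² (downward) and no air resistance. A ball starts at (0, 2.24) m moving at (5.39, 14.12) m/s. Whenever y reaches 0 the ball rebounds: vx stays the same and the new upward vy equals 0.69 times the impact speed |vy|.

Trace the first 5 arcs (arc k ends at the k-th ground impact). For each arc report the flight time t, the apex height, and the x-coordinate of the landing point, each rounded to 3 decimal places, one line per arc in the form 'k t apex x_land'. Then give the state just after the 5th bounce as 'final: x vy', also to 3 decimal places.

1 3.032 12.412 16.345
2 2.196 5.909 28.183
3 1.515 2.813 36.351
4 1.046 1.339 41.988
5 0.722 0.638 45.877
final: 45.877 2.439

Arc 1: start y=2.240, vy=14.120 → t=3.032, apex=12.412, x_land=16.345, impact vy=-15.597
  bounce: vy ← 0.69·15.597 = 10.762
Arc 2: start y=0.000, vy=10.762 → t=2.196, apex=5.909, x_land=28.183, impact vy=-10.762
  bounce: vy ← 0.69·10.762 = 7.426
Arc 3: start y=0.000, vy=7.426 → t=1.515, apex=2.813, x_land=36.351, impact vy=-7.426
  bounce: vy ← 0.69·7.426 = 5.124
Arc 4: start y=0.000, vy=5.124 → t=1.046, apex=1.339, x_land=41.988, impact vy=-5.124
  bounce: vy ← 0.69·5.124 = 3.535
Arc 5: start y=0.000, vy=3.535 → t=0.722, apex=0.638, x_land=45.877, impact vy=-3.535
  bounce: vy ← 0.69·3.535 = 2.439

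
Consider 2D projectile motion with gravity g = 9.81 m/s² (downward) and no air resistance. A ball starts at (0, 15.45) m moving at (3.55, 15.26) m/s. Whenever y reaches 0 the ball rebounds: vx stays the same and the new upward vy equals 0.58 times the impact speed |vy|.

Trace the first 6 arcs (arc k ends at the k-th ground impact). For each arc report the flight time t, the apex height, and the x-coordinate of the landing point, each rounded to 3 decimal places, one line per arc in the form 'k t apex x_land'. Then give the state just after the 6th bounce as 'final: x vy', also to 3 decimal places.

1 3.916 27.319 13.900
2 2.738 9.190 23.619
3 1.588 3.092 29.255
4 0.921 1.040 32.525
5 0.534 0.350 34.421
6 0.310 0.118 35.521
final: 35.521 0.881

Arc 1: start y=15.450, vy=15.260 → t=3.916, apex=27.319, x_land=13.900, impact vy=-23.152
  bounce: vy ← 0.58·23.152 = 13.428
Arc 2: start y=0.000, vy=13.428 → t=2.738, apex=9.190, x_land=23.619, impact vy=-13.428
  bounce: vy ← 0.58·13.428 = 7.788
Arc 3: start y=0.000, vy=7.788 → t=1.588, apex=3.092, x_land=29.255, impact vy=-7.788
  bounce: vy ← 0.58·7.788 = 4.517
Arc 4: start y=0.000, vy=4.517 → t=0.921, apex=1.040, x_land=32.525, impact vy=-4.517
  bounce: vy ← 0.58·4.517 = 2.620
Arc 5: start y=0.000, vy=2.620 → t=0.534, apex=0.350, x_land=34.421, impact vy=-2.620
  bounce: vy ← 0.58·2.620 = 1.520
Arc 6: start y=0.000, vy=1.520 → t=0.310, apex=0.118, x_land=35.521, impact vy=-1.520
  bounce: vy ← 0.58·1.520 = 0.881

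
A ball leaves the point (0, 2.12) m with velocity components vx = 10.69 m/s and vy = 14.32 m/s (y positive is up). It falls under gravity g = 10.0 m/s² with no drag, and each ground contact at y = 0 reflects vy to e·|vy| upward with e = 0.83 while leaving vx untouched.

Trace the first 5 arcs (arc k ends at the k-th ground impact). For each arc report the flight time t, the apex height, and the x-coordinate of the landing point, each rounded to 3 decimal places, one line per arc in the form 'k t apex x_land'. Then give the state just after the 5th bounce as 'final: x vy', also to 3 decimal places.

Arc 1: start y=2.120, vy=14.320 → t=3.005, apex=12.373, x_land=32.124, impact vy=-15.731
  bounce: vy ← 0.83·15.731 = 13.057
Arc 2: start y=0.000, vy=13.057 → t=2.611, apex=8.524, x_land=60.040, impact vy=-13.057
  bounce: vy ← 0.83·13.057 = 10.837
Arc 3: start y=0.000, vy=10.837 → t=2.167, apex=5.872, x_land=83.209, impact vy=-10.837
  bounce: vy ← 0.83·10.837 = 8.995
Arc 4: start y=0.000, vy=8.995 → t=1.799, apex=4.045, x_land=102.440, impact vy=-8.995
  bounce: vy ← 0.83·8.995 = 7.466
Arc 5: start y=0.000, vy=7.466 → t=1.493, apex=2.787, x_land=118.402, impact vy=-7.466
  bounce: vy ← 0.83·7.466 = 6.196

1 3.005 12.373 32.124
2 2.611 8.524 60.040
3 2.167 5.872 83.209
4 1.799 4.045 102.440
5 1.493 2.787 118.402
final: 118.402 6.196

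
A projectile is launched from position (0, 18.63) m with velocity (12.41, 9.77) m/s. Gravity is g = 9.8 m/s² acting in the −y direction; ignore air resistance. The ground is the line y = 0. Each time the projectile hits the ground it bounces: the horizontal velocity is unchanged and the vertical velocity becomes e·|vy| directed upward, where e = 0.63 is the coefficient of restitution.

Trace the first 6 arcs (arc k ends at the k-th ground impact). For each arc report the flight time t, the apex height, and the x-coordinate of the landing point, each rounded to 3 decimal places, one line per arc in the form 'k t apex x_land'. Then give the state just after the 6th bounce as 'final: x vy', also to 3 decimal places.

Arc 1: start y=18.630, vy=9.770 → t=3.187, apex=23.500, x_land=39.549, impact vy=-21.462
  bounce: vy ← 0.63·21.462 = 13.521
Arc 2: start y=0.000, vy=13.521 → t=2.759, apex=9.327, x_land=73.793, impact vy=-13.521
  bounce: vy ← 0.63·13.521 = 8.518
Arc 3: start y=0.000, vy=8.518 → t=1.738, apex=3.702, x_land=95.366, impact vy=-8.518
  bounce: vy ← 0.63·8.518 = 5.366
Arc 4: start y=0.000, vy=5.366 → t=1.095, apex=1.469, x_land=108.958, impact vy=-5.366
  bounce: vy ← 0.63·5.366 = 3.381
Arc 5: start y=0.000, vy=3.381 → t=0.690, apex=0.583, x_land=117.520, impact vy=-3.381
  bounce: vy ← 0.63·3.381 = 2.130
Arc 6: start y=0.000, vy=2.130 → t=0.435, apex=0.231, x_land=122.915, impact vy=-2.130
  bounce: vy ← 0.63·2.130 = 1.342

1 3.187 23.500 39.549
2 2.759 9.327 73.793
3 1.738 3.702 95.366
4 1.095 1.469 108.958
5 0.690 0.583 117.520
6 0.435 0.231 122.915
final: 122.915 1.342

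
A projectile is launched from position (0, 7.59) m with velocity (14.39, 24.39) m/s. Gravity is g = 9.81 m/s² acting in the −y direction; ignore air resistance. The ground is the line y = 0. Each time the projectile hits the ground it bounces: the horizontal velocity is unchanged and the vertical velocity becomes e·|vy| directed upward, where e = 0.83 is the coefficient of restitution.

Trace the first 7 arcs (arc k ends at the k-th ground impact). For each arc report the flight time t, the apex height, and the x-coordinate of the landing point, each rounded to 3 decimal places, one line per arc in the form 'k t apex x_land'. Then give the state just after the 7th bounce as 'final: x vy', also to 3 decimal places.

1 5.266 37.910 75.782
2 4.615 26.116 142.191
3 3.830 17.991 197.310
4 3.179 12.394 243.059
5 2.639 8.538 281.030
6 2.190 5.882 312.547
7 1.818 4.052 338.705
final: 338.705 7.401

Arc 1: start y=7.590, vy=24.390 → t=5.266, apex=37.910, x_land=75.782, impact vy=-27.272
  bounce: vy ← 0.83·27.272 = 22.636
Arc 2: start y=0.000, vy=22.636 → t=4.615, apex=26.116, x_land=142.191, impact vy=-22.636
  bounce: vy ← 0.83·22.636 = 18.788
Arc 3: start y=0.000, vy=18.788 → t=3.830, apex=17.991, x_land=197.310, impact vy=-18.788
  bounce: vy ← 0.83·18.788 = 15.594
Arc 4: start y=0.000, vy=15.594 → t=3.179, apex=12.394, x_land=243.059, impact vy=-15.594
  bounce: vy ← 0.83·15.594 = 12.943
Arc 5: start y=0.000, vy=12.943 → t=2.639, apex=8.538, x_land=281.030, impact vy=-12.943
  bounce: vy ← 0.83·12.943 = 10.743
Arc 6: start y=0.000, vy=10.743 → t=2.190, apex=5.882, x_land=312.547, impact vy=-10.743
  bounce: vy ← 0.83·10.743 = 8.916
Arc 7: start y=0.000, vy=8.916 → t=1.818, apex=4.052, x_land=338.705, impact vy=-8.916
  bounce: vy ← 0.83·8.916 = 7.401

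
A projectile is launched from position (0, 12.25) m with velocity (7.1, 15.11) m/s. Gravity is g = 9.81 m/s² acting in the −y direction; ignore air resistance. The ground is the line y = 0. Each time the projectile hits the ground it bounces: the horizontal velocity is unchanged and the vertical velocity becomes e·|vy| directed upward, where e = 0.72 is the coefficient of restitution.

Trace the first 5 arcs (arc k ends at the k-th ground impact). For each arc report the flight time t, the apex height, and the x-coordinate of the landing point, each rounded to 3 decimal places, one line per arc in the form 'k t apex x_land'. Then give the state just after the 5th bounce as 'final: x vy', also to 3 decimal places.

Arc 1: start y=12.250, vy=15.110 → t=3.747, apex=23.887, x_land=26.604, impact vy=-21.648
  bounce: vy ← 0.72·21.648 = 15.587
Arc 2: start y=0.000, vy=15.587 → t=3.178, apex=12.383, x_land=49.166, impact vy=-15.587
  bounce: vy ← 0.72·15.587 = 11.223
Arc 3: start y=0.000, vy=11.223 → t=2.288, apex=6.419, x_land=65.411, impact vy=-11.223
  bounce: vy ← 0.72·11.223 = 8.080
Arc 4: start y=0.000, vy=8.080 → t=1.647, apex=3.328, x_land=77.107, impact vy=-8.080
  bounce: vy ← 0.72·8.080 = 5.818
Arc 5: start y=0.000, vy=5.818 → t=1.186, apex=1.725, x_land=85.528, impact vy=-5.818
  bounce: vy ← 0.72·5.818 = 4.189

1 3.747 23.887 26.604
2 3.178 12.383 49.166
3 2.288 6.419 65.411
4 1.647 3.328 77.107
5 1.186 1.725 85.528
final: 85.528 4.189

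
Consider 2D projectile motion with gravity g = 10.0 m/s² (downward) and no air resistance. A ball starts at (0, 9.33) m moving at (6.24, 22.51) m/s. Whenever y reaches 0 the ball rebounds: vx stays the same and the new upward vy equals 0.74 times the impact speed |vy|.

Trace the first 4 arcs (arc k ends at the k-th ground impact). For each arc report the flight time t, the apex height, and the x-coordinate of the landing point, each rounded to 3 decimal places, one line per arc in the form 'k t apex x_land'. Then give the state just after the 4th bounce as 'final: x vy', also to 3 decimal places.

1 4.884 34.665 30.477
2 3.897 18.983 54.793
3 2.884 10.395 72.788
4 2.134 5.692 86.104
final: 86.104 7.896

Arc 1: start y=9.330, vy=22.510 → t=4.884, apex=34.665, x_land=30.477, impact vy=-26.331
  bounce: vy ← 0.74·26.331 = 19.485
Arc 2: start y=0.000, vy=19.485 → t=3.897, apex=18.983, x_land=54.793, impact vy=-19.485
  bounce: vy ← 0.74·19.485 = 14.419
Arc 3: start y=0.000, vy=14.419 → t=2.884, apex=10.395, x_land=72.788, impact vy=-14.419
  bounce: vy ← 0.74·14.419 = 10.670
Arc 4: start y=0.000, vy=10.670 → t=2.134, apex=5.692, x_land=86.104, impact vy=-10.670
  bounce: vy ← 0.74·10.670 = 7.896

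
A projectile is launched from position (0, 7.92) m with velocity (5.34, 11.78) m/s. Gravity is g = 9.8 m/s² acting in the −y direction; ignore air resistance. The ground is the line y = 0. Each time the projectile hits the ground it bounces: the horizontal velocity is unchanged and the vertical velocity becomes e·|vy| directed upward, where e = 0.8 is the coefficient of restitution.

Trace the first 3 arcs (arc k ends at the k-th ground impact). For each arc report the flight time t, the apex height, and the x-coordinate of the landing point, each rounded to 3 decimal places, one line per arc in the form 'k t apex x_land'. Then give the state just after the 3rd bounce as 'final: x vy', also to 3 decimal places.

1 2.952 15.000 15.762
2 2.799 9.600 30.711
3 2.240 6.144 42.670
final: 42.670 8.779

Arc 1: start y=7.920, vy=11.780 → t=2.952, apex=15.000, x_land=15.762, impact vy=-17.146
  bounce: vy ← 0.8·17.146 = 13.717
Arc 2: start y=0.000, vy=13.717 → t=2.799, apex=9.600, x_land=30.711, impact vy=-13.717
  bounce: vy ← 0.8·13.717 = 10.974
Arc 3: start y=0.000, vy=10.974 → t=2.240, apex=6.144, x_land=42.670, impact vy=-10.974
  bounce: vy ← 0.8·10.974 = 8.779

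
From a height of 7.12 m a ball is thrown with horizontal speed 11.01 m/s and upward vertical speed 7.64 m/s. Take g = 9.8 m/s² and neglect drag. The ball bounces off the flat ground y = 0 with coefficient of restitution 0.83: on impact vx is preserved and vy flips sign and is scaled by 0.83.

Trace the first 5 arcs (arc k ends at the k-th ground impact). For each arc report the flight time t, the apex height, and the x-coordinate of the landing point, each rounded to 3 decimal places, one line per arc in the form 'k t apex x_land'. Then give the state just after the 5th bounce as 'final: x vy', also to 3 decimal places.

Arc 1: start y=7.120, vy=7.640 → t=2.215, apex=10.098, x_land=24.389, impact vy=-14.068
  bounce: vy ← 0.83·14.068 = 11.677
Arc 2: start y=0.000, vy=11.677 → t=2.383, apex=6.957, x_land=50.626, impact vy=-11.677
  bounce: vy ← 0.83·11.677 = 9.692
Arc 3: start y=0.000, vy=9.692 → t=1.978, apex=4.792, x_land=72.403, impact vy=-9.692
  bounce: vy ← 0.83·9.692 = 8.044
Arc 4: start y=0.000, vy=8.044 → t=1.642, apex=3.301, x_land=90.477, impact vy=-8.044
  bounce: vy ← 0.83·8.044 = 6.677
Arc 5: start y=0.000, vy=6.677 → t=1.363, apex=2.274, x_land=105.479, impact vy=-6.677
  bounce: vy ← 0.83·6.677 = 5.542

1 2.215 10.098 24.389
2 2.383 6.957 50.626
3 1.978 4.792 72.403
4 1.642 3.301 90.477
5 1.363 2.274 105.479
final: 105.479 5.542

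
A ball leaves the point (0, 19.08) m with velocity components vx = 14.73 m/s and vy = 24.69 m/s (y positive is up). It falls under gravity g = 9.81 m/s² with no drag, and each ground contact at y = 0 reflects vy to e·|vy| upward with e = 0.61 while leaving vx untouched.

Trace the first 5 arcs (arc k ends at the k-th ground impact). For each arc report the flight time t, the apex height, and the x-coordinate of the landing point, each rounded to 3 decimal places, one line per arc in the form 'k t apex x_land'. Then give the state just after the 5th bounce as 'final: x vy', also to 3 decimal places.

1 5.714 50.150 84.173
2 3.901 18.661 141.634
3 2.380 6.944 176.686
4 1.452 2.584 198.068
5 0.885 0.961 211.110
final: 211.110 2.649

Arc 1: start y=19.080, vy=24.690 → t=5.714, apex=50.150, x_land=84.173, impact vy=-31.368
  bounce: vy ← 0.61·31.368 = 19.134
Arc 2: start y=0.000, vy=19.134 → t=3.901, apex=18.661, x_land=141.634, impact vy=-19.134
  bounce: vy ← 0.61·19.134 = 11.672
Arc 3: start y=0.000, vy=11.672 → t=2.380, apex=6.944, x_land=176.686, impact vy=-11.672
  bounce: vy ← 0.61·11.672 = 7.120
Arc 4: start y=0.000, vy=7.120 → t=1.452, apex=2.584, x_land=198.068, impact vy=-7.120
  bounce: vy ← 0.61·7.120 = 4.343
Arc 5: start y=0.000, vy=4.343 → t=0.885, apex=0.961, x_land=211.110, impact vy=-4.343
  bounce: vy ← 0.61·4.343 = 2.649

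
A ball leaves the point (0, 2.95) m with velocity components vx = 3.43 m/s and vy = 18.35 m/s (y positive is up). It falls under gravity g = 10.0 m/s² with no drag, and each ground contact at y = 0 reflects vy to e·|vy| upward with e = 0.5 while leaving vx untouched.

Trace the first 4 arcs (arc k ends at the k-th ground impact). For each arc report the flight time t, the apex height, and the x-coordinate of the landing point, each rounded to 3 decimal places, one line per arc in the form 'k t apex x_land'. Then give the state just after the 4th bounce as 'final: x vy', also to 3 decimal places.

Arc 1: start y=2.950, vy=18.350 → t=3.824, apex=19.786, x_land=13.117, impact vy=-19.893
  bounce: vy ← 0.5·19.893 = 9.946
Arc 2: start y=0.000, vy=9.946 → t=1.989, apex=4.947, x_land=19.940, impact vy=-9.946
  bounce: vy ← 0.5·9.946 = 4.973
Arc 3: start y=0.000, vy=4.973 → t=0.995, apex=1.237, x_land=23.352, impact vy=-4.973
  bounce: vy ← 0.5·4.973 = 2.487
Arc 4: start y=0.000, vy=2.487 → t=0.497, apex=0.309, x_land=25.058, impact vy=-2.487
  bounce: vy ← 0.5·2.487 = 1.243

1 3.824 19.786 13.117
2 1.989 4.947 19.940
3 0.995 1.237 23.352
4 0.497 0.309 25.058
final: 25.058 1.243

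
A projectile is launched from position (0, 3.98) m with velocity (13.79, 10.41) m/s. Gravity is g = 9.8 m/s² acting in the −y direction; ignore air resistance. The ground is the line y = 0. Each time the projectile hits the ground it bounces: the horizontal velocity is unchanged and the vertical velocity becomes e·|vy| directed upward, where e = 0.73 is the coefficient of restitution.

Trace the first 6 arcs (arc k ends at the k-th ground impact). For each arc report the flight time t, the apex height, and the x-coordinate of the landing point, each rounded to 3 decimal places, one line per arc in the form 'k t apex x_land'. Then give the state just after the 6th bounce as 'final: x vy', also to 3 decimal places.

1 2.455 9.509 33.859
2 2.034 5.067 61.906
3 1.485 2.700 82.380
4 1.084 1.439 97.326
5 0.791 0.767 108.237
6 0.578 0.409 116.202
final: 116.202 2.066

Arc 1: start y=3.980, vy=10.410 → t=2.455, apex=9.509, x_land=33.859, impact vy=-13.652
  bounce: vy ← 0.73·13.652 = 9.966
Arc 2: start y=0.000, vy=9.966 → t=2.034, apex=5.067, x_land=61.906, impact vy=-9.966
  bounce: vy ← 0.73·9.966 = 7.275
Arc 3: start y=0.000, vy=7.275 → t=1.485, apex=2.700, x_land=82.380, impact vy=-7.275
  bounce: vy ← 0.73·7.275 = 5.311
Arc 4: start y=0.000, vy=5.311 → t=1.084, apex=1.439, x_land=97.326, impact vy=-5.311
  bounce: vy ← 0.73·5.311 = 3.877
Arc 5: start y=0.000, vy=3.877 → t=0.791, apex=0.767, x_land=108.237, impact vy=-3.877
  bounce: vy ← 0.73·3.877 = 2.830
Arc 6: start y=0.000, vy=2.830 → t=0.578, apex=0.409, x_land=116.202, impact vy=-2.830
  bounce: vy ← 0.73·2.830 = 2.066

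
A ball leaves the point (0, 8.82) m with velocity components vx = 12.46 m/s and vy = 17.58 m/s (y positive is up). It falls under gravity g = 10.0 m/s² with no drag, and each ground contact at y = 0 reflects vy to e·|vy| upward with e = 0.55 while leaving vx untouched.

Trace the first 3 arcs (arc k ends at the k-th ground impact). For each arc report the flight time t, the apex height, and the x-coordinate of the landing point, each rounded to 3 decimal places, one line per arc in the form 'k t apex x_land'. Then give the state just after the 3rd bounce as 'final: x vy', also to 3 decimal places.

1 3.961 24.273 49.358
2 2.424 7.343 79.556
3 1.333 2.221 96.166
final: 96.166 3.666

Arc 1: start y=8.820, vy=17.580 → t=3.961, apex=24.273, x_land=49.358, impact vy=-22.033
  bounce: vy ← 0.55·22.033 = 12.118
Arc 2: start y=0.000, vy=12.118 → t=2.424, apex=7.343, x_land=79.556, impact vy=-12.118
  bounce: vy ← 0.55·12.118 = 6.665
Arc 3: start y=0.000, vy=6.665 → t=1.333, apex=2.221, x_land=96.166, impact vy=-6.665
  bounce: vy ← 0.55·6.665 = 3.666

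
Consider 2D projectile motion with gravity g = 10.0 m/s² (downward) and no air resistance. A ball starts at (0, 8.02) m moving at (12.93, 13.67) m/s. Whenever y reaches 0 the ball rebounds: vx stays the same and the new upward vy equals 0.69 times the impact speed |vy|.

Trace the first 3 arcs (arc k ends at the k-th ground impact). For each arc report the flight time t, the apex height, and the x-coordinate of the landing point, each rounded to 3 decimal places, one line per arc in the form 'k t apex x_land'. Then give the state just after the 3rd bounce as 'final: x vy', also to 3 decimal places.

1 3.231 17.363 41.771
2 2.572 8.267 75.022
3 1.774 3.936 97.966
final: 97.966 6.122

Arc 1: start y=8.020, vy=13.670 → t=3.231, apex=17.363, x_land=41.771, impact vy=-18.635
  bounce: vy ← 0.69·18.635 = 12.858
Arc 2: start y=0.000, vy=12.858 → t=2.572, apex=8.267, x_land=75.022, impact vy=-12.858
  bounce: vy ← 0.69·12.858 = 8.872
Arc 3: start y=0.000, vy=8.872 → t=1.774, apex=3.936, x_land=97.966, impact vy=-8.872
  bounce: vy ← 0.69·8.872 = 6.122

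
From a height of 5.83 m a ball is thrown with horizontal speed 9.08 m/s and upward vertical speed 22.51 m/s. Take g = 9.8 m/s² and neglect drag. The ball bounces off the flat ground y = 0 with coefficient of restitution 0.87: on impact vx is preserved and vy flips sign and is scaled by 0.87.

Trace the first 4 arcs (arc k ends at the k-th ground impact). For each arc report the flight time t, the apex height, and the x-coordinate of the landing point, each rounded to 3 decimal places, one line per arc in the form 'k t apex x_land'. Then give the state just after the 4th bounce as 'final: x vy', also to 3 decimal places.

Arc 1: start y=5.830, vy=22.510 → t=4.840, apex=31.682, x_land=43.945, impact vy=-24.919
  bounce: vy ← 0.87·24.919 = 21.680
Arc 2: start y=0.000, vy=21.680 → t=4.424, apex=23.980, x_land=84.119, impact vy=-21.680
  bounce: vy ← 0.87·21.680 = 18.861
Arc 3: start y=0.000, vy=18.861 → t=3.849, apex=18.151, x_land=119.070, impact vy=-18.861
  bounce: vy ← 0.87·18.861 = 16.409
Arc 4: start y=0.000, vy=16.409 → t=3.349, apex=13.738, x_land=149.477, impact vy=-16.409
  bounce: vy ← 0.87·16.409 = 14.276

1 4.840 31.682 43.945
2 4.424 23.980 84.119
3 3.849 18.151 119.070
4 3.349 13.738 149.477
final: 149.477 14.276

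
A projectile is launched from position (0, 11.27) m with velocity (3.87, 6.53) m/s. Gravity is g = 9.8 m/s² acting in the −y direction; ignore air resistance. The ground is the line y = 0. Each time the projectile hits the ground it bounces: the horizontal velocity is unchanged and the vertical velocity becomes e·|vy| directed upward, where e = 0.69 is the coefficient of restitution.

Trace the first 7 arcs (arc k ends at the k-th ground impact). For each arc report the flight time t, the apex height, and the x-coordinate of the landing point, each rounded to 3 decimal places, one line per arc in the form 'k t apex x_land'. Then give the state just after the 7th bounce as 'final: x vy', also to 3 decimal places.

1 2.323 13.446 8.989
2 2.286 6.401 17.836
3 1.577 3.048 23.940
4 1.088 1.451 28.152
5 0.751 0.691 31.058
6 0.518 0.329 33.064
7 0.358 0.157 34.447
final: 34.447 1.209

Arc 1: start y=11.270, vy=6.530 → t=2.323, apex=13.446, x_land=8.989, impact vy=-16.234
  bounce: vy ← 0.69·16.234 = 11.201
Arc 2: start y=0.000, vy=11.201 → t=2.286, apex=6.401, x_land=17.836, impact vy=-11.201
  bounce: vy ← 0.69·11.201 = 7.729
Arc 3: start y=0.000, vy=7.729 → t=1.577, apex=3.048, x_land=23.940, impact vy=-7.729
  bounce: vy ← 0.69·7.729 = 5.333
Arc 4: start y=0.000, vy=5.333 → t=1.088, apex=1.451, x_land=28.152, impact vy=-5.333
  bounce: vy ← 0.69·5.333 = 3.680
Arc 5: start y=0.000, vy=3.680 → t=0.751, apex=0.691, x_land=31.058, impact vy=-3.680
  bounce: vy ← 0.69·3.680 = 2.539
Arc 6: start y=0.000, vy=2.539 → t=0.518, apex=0.329, x_land=33.064, impact vy=-2.539
  bounce: vy ← 0.69·2.539 = 1.752
Arc 7: start y=0.000, vy=1.752 → t=0.358, apex=0.157, x_land=34.447, impact vy=-1.752
  bounce: vy ← 0.69·1.752 = 1.209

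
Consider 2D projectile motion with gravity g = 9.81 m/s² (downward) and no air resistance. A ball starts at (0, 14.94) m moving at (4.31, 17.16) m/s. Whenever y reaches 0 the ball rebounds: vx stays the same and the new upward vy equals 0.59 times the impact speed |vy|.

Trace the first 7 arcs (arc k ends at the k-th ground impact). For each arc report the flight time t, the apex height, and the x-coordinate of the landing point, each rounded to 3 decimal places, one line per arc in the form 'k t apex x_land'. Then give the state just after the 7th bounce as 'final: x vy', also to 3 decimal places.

1 4.220 29.948 18.189
2 2.916 10.425 30.756
3 1.720 3.629 38.170
4 1.015 1.263 42.545
5 0.599 0.440 45.126
6 0.353 0.153 46.649
7 0.208 0.053 47.547
final: 47.547 0.603

Arc 1: start y=14.940, vy=17.160 → t=4.220, apex=29.948, x_land=18.189, impact vy=-24.240
  bounce: vy ← 0.59·24.240 = 14.302
Arc 2: start y=0.000, vy=14.302 → t=2.916, apex=10.425, x_land=30.756, impact vy=-14.302
  bounce: vy ← 0.59·14.302 = 8.438
Arc 3: start y=0.000, vy=8.438 → t=1.720, apex=3.629, x_land=38.170, impact vy=-8.438
  bounce: vy ← 0.59·8.438 = 4.978
Arc 4: start y=0.000, vy=4.978 → t=1.015, apex=1.263, x_land=42.545, impact vy=-4.978
  bounce: vy ← 0.59·4.978 = 2.937
Arc 5: start y=0.000, vy=2.937 → t=0.599, apex=0.440, x_land=45.126, impact vy=-2.937
  bounce: vy ← 0.59·2.937 = 1.733
Arc 6: start y=0.000, vy=1.733 → t=0.353, apex=0.153, x_land=46.649, impact vy=-1.733
  bounce: vy ← 0.59·1.733 = 1.022
Arc 7: start y=0.000, vy=1.022 → t=0.208, apex=0.053, x_land=47.547, impact vy=-1.022
  bounce: vy ← 0.59·1.022 = 0.603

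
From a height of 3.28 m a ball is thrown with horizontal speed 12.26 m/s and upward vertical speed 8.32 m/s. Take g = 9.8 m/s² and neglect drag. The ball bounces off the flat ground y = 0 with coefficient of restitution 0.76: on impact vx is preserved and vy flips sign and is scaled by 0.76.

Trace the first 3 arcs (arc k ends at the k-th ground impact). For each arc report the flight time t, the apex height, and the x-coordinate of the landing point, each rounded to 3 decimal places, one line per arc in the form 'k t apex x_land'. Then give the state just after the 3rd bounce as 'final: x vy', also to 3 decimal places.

Arc 1: start y=3.280, vy=8.320 → t=2.028, apex=6.812, x_land=24.864, impact vy=-11.555
  bounce: vy ← 0.76·11.555 = 8.782
Arc 2: start y=0.000, vy=8.782 → t=1.792, apex=3.934, x_land=46.835, impact vy=-8.782
  bounce: vy ← 0.76·8.782 = 6.674
Arc 3: start y=0.000, vy=6.674 → t=1.362, apex=2.273, x_land=63.534, impact vy=-6.674
  bounce: vy ← 0.76·6.674 = 5.072

1 2.028 6.812 24.864
2 1.792 3.934 46.835
3 1.362 2.273 63.534
final: 63.534 5.072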